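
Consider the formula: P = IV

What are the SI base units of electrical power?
Units of each symbol in P = IV:
  I (current): A
  V (voltage, in volts): kg·m²/(s³·A)

Multiplying the contributions: [A] · [kg·m²/(s³·A)]
Adding exponents of each base unit: kg: 1, m: 2, s: -3
SI base units of electrical power: kg·m²/s³

Answer: kg·m²/s³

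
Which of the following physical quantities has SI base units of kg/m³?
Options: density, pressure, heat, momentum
Checking the SI base units of each option:
  density (ρ = m/V): kg/m³  ✓ matches
  pressure (P = F/A): kg/(m·s²)  ✗
  heat (Q = mcΔT): kg·m²/s²  ✗
  momentum (p = mv): kg·m/s  ✗

Only density has units kg/m³.

Answer: density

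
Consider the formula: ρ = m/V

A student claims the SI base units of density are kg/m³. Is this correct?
Units of each symbol in ρ = m/V:
  m (mass): kg
  V (volume): m³  → in the denominator, contributes 1/m³

Multiplying the contributions: [kg] · [1/m³]
Adding exponents of each base unit: kg: 1, m: -3
SI base units of density: kg/m³

The claimed units kg/m³ match the derived units, so the claim is correct.

Answer: Yes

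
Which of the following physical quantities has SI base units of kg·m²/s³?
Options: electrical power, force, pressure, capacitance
Checking the SI base units of each option:
  electrical power (P = IV): kg·m²/s³  ✓ matches
  force (F = ma): kg·m/s²  ✗
  pressure (P = F/A): kg/(m·s²)  ✗
  capacitance (C = Q/V): s⁴·A²/(kg·m²)  ✗

Only electrical power has units kg·m²/s³.

Answer: electrical power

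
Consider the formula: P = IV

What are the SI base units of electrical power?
Units of each symbol in P = IV:
  I (current): A
  V (voltage, in volts): kg·m²/(s³·A)

Multiplying the contributions: [A] · [kg·m²/(s³·A)]
Adding exponents of each base unit: kg: 1, m: 2, s: -3
SI base units of electrical power: kg·m²/s³

Answer: kg·m²/s³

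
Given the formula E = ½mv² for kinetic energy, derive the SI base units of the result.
Units of each symbol in E = ½mv²:
  m (mass): kg
  v (speed): m/s  → to the power 2, contributes m²/s²
  The factor ½ is dimensionless.

Multiplying the contributions: [kg] · [m²/s²]
Adding exponents of each base unit: kg: 1, m: 2, s: -2
SI base units of kinetic energy: kg·m²/s²

Answer: kg·m²/s²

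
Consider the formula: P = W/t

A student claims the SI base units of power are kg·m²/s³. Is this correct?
Units of each symbol in P = W/t:
  W (work): kg·m²/s²
  t (time): s  → in the denominator, contributes 1/s

Multiplying the contributions: [kg·m²/s²] · [1/s]
Adding exponents of each base unit: kg: 1, m: 2, s: -3
SI base units of power: kg·m²/s³

The claimed units kg·m²/s³ match the derived units, so the claim is correct.

Answer: Yes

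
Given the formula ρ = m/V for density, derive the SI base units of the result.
Units of each symbol in ρ = m/V:
  m (mass): kg
  V (volume): m³  → in the denominator, contributes 1/m³

Multiplying the contributions: [kg] · [1/m³]
Adding exponents of each base unit: kg: 1, m: -3
SI base units of density: kg/m³

Answer: kg/m³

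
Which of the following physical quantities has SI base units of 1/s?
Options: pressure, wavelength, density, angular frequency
Checking the SI base units of each option:
  pressure (P = F/A): kg/(m·s²)  ✗
  wavelength (λ = v/f): m  ✗
  density (ρ = m/V): kg/m³  ✗
  angular frequency (ω = 2πf): 1/s  ✓ matches

Only angular frequency has units 1/s.

Answer: angular frequency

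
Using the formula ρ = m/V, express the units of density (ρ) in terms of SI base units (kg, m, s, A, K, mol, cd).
Units of each symbol in ρ = m/V:
  m (mass): kg
  V (volume): m³  → in the denominator, contributes 1/m³

Multiplying the contributions: [kg] · [1/m³]
Adding exponents of each base unit: kg: 1, m: -3
SI base units of density: kg/m³

Answer: kg/m³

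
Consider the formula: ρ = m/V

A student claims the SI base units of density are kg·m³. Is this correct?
Units of each symbol in ρ = m/V:
  m (mass): kg
  V (volume): m³  → in the denominator, contributes 1/m³

Multiplying the contributions: [kg] · [1/m³]
Adding exponents of each base unit: kg: 1, m: -3
SI base units of density: kg/m³

The claimed units kg·m³ (exponents kg: 1, m: 3) do not match the derived units kg/m³ (exponents kg: 1, m: -3), so the claim is incorrect.

Answer: No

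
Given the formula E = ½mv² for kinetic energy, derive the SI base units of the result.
Units of each symbol in E = ½mv²:
  m (mass): kg
  v (speed): m/s  → to the power 2, contributes m²/s²
  The factor ½ is dimensionless.

Multiplying the contributions: [kg] · [m²/s²]
Adding exponents of each base unit: kg: 1, m: 2, s: -2
SI base units of kinetic energy: kg·m²/s²

Answer: kg·m²/s²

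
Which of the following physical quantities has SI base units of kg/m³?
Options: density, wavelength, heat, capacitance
Checking the SI base units of each option:
  density (ρ = m/V): kg/m³  ✓ matches
  wavelength (λ = v/f): m  ✗
  heat (Q = mcΔT): kg·m²/s²  ✗
  capacitance (C = Q/V): s⁴·A²/(kg·m²)  ✗

Only density has units kg/m³.

Answer: density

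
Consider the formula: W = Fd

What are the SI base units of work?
Units of each symbol in W = Fd:
  F (force): kg·m/s²
  d (displacement): m

Multiplying the contributions: [kg·m/s²] · [m]
Adding exponents of each base unit: kg: 1, m: 2, s: -2
SI base units of work: kg·m²/s²

Answer: kg·m²/s²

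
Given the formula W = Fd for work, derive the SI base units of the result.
Units of each symbol in W = Fd:
  F (force): kg·m/s²
  d (displacement): m

Multiplying the contributions: [kg·m/s²] · [m]
Adding exponents of each base unit: kg: 1, m: 2, s: -2
SI base units of work: kg·m²/s²

Answer: kg·m²/s²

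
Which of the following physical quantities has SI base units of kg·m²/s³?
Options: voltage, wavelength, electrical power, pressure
Checking the SI base units of each option:
  voltage (V = IR): kg·m²/(s³·A)  ✗
  wavelength (λ = v/f): m  ✗
  electrical power (P = IV): kg·m²/s³  ✓ matches
  pressure (P = F/A): kg/(m·s²)  ✗

Only electrical power has units kg·m²/s³.

Answer: electrical power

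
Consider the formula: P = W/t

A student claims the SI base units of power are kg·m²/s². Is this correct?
Units of each symbol in P = W/t:
  W (work): kg·m²/s²
  t (time): s  → in the denominator, contributes 1/s

Multiplying the contributions: [kg·m²/s²] · [1/s]
Adding exponents of each base unit: kg: 1, m: 2, s: -3
SI base units of power: kg·m²/s³

The claimed units kg·m²/s² (exponents kg: 1, m: 2, s: -2) do not match the derived units kg·m²/s³ (exponents kg: 1, m: 2, s: -3), so the claim is incorrect.

Answer: No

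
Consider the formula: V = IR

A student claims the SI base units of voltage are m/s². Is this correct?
Units of each symbol in V = IR:
  I (current): A
  R (resistance, in ohms): kg·m²/(s³·A²)

Multiplying the contributions: [A] · [kg·m²/(s³·A²)]
Adding exponents of each base unit: kg: 1, m: 2, s: -3, A: -1
SI base units of voltage: kg·m²/(s³·A)

The claimed units m/s² (exponents m: 1, s: -2) do not match the derived units kg·m²/(s³·A) (exponents kg: 1, m: 2, s: -3, A: -1), so the claim is incorrect.

Answer: No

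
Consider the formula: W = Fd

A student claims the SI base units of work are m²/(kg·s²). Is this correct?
Units of each symbol in W = Fd:
  F (force): kg·m/s²
  d (displacement): m

Multiplying the contributions: [kg·m/s²] · [m]
Adding exponents of each base unit: kg: 1, m: 2, s: -2
SI base units of work: kg·m²/s²

The claimed units m²/(kg·s²) (exponents kg: -1, m: 2, s: -2) do not match the derived units kg·m²/s² (exponents kg: 1, m: 2, s: -2), so the claim is incorrect.

Answer: No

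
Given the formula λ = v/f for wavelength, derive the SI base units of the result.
Units of each symbol in λ = v/f:
  v (wave speed): m/s
  f (frequency): 1/s  → in the denominator, contributes s

Multiplying the contributions: [m/s] · [s]
Adding exponents of each base unit: m: 1
SI base units of wavelength: m

Answer: m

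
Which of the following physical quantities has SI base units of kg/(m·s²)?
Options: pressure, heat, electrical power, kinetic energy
Checking the SI base units of each option:
  pressure (P = F/A): kg/(m·s²)  ✓ matches
  heat (Q = mcΔT): kg·m²/s²  ✗
  electrical power (P = IV): kg·m²/s³  ✗
  kinetic energy (E = ½mv²): kg·m²/s²  ✗

Only pressure has units kg/(m·s²).

Answer: pressure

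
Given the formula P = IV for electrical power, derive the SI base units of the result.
Units of each symbol in P = IV:
  I (current): A
  V (voltage, in volts): kg·m²/(s³·A)

Multiplying the contributions: [A] · [kg·m²/(s³·A)]
Adding exponents of each base unit: kg: 1, m: 2, s: -3
SI base units of electrical power: kg·m²/s³

Answer: kg·m²/s³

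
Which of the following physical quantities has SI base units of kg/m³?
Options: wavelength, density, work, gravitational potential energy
Checking the SI base units of each option:
  wavelength (λ = v/f): m  ✗
  density (ρ = m/V): kg/m³  ✓ matches
  work (W = Fd): kg·m²/s²  ✗
  gravitational potential energy (U = -GMm/r): kg·m²/s²  ✗

Only density has units kg/m³.

Answer: density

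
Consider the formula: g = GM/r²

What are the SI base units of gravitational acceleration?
Units of each symbol in g = GM/r²:
  G (gravitational constant): m³/(kg·s²)
  M (mass): kg
  r (distance): m  → to the power 2 in the denominator, contributes 1/m²

Multiplying the contributions: [m³/(kg·s²)] · [kg] · [1/m²]
Adding exponents of each base unit: m: 1, s: -2
SI base units of gravitational acceleration: m/s²

Answer: m/s²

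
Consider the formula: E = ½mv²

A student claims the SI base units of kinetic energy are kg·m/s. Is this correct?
Units of each symbol in E = ½mv²:
  m (mass): kg
  v (speed): m/s  → to the power 2, contributes m²/s²
  The factor ½ is dimensionless.

Multiplying the contributions: [kg] · [m²/s²]
Adding exponents of each base unit: kg: 1, m: 2, s: -2
SI base units of kinetic energy: kg·m²/s²

The claimed units kg·m/s (exponents kg: 1, m: 1, s: -1) do not match the derived units kg·m²/s² (exponents kg: 1, m: 2, s: -2), so the claim is incorrect.

Answer: No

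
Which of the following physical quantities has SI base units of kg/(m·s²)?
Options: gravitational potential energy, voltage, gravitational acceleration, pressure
Checking the SI base units of each option:
  gravitational potential energy (U = -GMm/r): kg·m²/s²  ✗
  voltage (V = IR): kg·m²/(s³·A)  ✗
  gravitational acceleration (g = GM/r²): m/s²  ✗
  pressure (P = F/A): kg/(m·s²)  ✓ matches

Only pressure has units kg/(m·s²).

Answer: pressure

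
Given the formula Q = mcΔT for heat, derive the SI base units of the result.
Units of each symbol in Q = mcΔT:
  m (mass): kg
  c (specific heat capacity, in J/(kg·K)): m²/(s²·K)
  ΔT (temperature change): K

Multiplying the contributions: [kg] · [m²/(s²·K)] · [K]
Adding exponents of each base unit: kg: 1, m: 2, s: -2
SI base units of heat: kg·m²/s²

Answer: kg·m²/s²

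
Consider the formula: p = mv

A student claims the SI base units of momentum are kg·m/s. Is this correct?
Units of each symbol in p = mv:
  m (mass): kg
  v (velocity): m/s

Multiplying the contributions: [kg] · [m/s]
Adding exponents of each base unit: kg: 1, m: 1, s: -1
SI base units of momentum: kg·m/s

The claimed units kg·m/s match the derived units, so the claim is correct.

Answer: Yes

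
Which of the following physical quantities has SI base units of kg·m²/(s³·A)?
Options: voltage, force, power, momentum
Checking the SI base units of each option:
  voltage (V = IR): kg·m²/(s³·A)  ✓ matches
  force (F = ma): kg·m/s²  ✗
  power (P = W/t): kg·m²/s³  ✗
  momentum (p = mv): kg·m/s  ✗

Only voltage has units kg·m²/(s³·A).

Answer: voltage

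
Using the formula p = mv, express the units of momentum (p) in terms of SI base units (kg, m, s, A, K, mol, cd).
Units of each symbol in p = mv:
  m (mass): kg
  v (velocity): m/s

Multiplying the contributions: [kg] · [m/s]
Adding exponents of each base unit: kg: 1, m: 1, s: -1
SI base units of momentum: kg·m/s

Answer: kg·m/s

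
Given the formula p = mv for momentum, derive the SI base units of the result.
Units of each symbol in p = mv:
  m (mass): kg
  v (velocity): m/s

Multiplying the contributions: [kg] · [m/s]
Adding exponents of each base unit: kg: 1, m: 1, s: -1
SI base units of momentum: kg·m/s

Answer: kg·m/s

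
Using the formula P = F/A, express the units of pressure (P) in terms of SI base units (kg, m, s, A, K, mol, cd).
Units of each symbol in P = F/A:
  F (force): kg·m/s²
  A (area): m²  → in the denominator, contributes 1/m²

Multiplying the contributions: [kg·m/s²] · [1/m²]
Adding exponents of each base unit: kg: 1, m: -1, s: -2
SI base units of pressure: kg/(m·s²)

Answer: kg/(m·s²)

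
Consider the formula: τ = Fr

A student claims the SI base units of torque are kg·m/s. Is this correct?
Units of each symbol in τ = Fr:
  F (force): kg·m/s²
  r (lever arm): m

Multiplying the contributions: [kg·m/s²] · [m]
Adding exponents of each base unit: kg: 1, m: 2, s: -2
SI base units of torque: kg·m²/s²

The claimed units kg·m/s (exponents kg: 1, m: 1, s: -1) do not match the derived units kg·m²/s² (exponents kg: 1, m: 2, s: -2), so the claim is incorrect.

Answer: No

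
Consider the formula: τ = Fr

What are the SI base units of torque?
Units of each symbol in τ = Fr:
  F (force): kg·m/s²
  r (lever arm): m

Multiplying the contributions: [kg·m/s²] · [m]
Adding exponents of each base unit: kg: 1, m: 2, s: -2
SI base units of torque: kg·m²/s²

Answer: kg·m²/s²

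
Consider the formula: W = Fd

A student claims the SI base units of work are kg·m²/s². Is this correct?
Units of each symbol in W = Fd:
  F (force): kg·m/s²
  d (displacement): m

Multiplying the contributions: [kg·m/s²] · [m]
Adding exponents of each base unit: kg: 1, m: 2, s: -2
SI base units of work: kg·m²/s²

The claimed units kg·m²/s² match the derived units, so the claim is correct.

Answer: Yes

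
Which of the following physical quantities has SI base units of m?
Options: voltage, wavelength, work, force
Checking the SI base units of each option:
  voltage (V = IR): kg·m²/(s³·A)  ✗
  wavelength (λ = v/f): m  ✓ matches
  work (W = Fd): kg·m²/s²  ✗
  force (F = ma): kg·m/s²  ✗

Only wavelength has units m.

Answer: wavelength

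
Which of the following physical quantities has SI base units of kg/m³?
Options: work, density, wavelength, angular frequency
Checking the SI base units of each option:
  work (W = Fd): kg·m²/s²  ✗
  density (ρ = m/V): kg/m³  ✓ matches
  wavelength (λ = v/f): m  ✗
  angular frequency (ω = 2πf): 1/s  ✗

Only density has units kg/m³.

Answer: density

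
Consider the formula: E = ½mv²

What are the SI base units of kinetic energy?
Units of each symbol in E = ½mv²:
  m (mass): kg
  v (speed): m/s  → to the power 2, contributes m²/s²
  The factor ½ is dimensionless.

Multiplying the contributions: [kg] · [m²/s²]
Adding exponents of each base unit: kg: 1, m: 2, s: -2
SI base units of kinetic energy: kg·m²/s²

Answer: kg·m²/s²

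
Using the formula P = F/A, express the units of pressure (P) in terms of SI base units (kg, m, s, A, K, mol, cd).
Units of each symbol in P = F/A:
  F (force): kg·m/s²
  A (area): m²  → in the denominator, contributes 1/m²

Multiplying the contributions: [kg·m/s²] · [1/m²]
Adding exponents of each base unit: kg: 1, m: -1, s: -2
SI base units of pressure: kg/(m·s²)

Answer: kg/(m·s²)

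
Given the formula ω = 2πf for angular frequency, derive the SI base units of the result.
Units of each symbol in ω = 2πf:
  f (frequency): 1/s
  The factor 2π is dimensionless.

Multiplying the contributions: [1/s]
Adding exponents of each base unit: s: -1
SI base units of angular frequency: 1/s

Answer: 1/s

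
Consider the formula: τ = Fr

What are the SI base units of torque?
Units of each symbol in τ = Fr:
  F (force): kg·m/s²
  r (lever arm): m

Multiplying the contributions: [kg·m/s²] · [m]
Adding exponents of each base unit: kg: 1, m: 2, s: -2
SI base units of torque: kg·m²/s²

Answer: kg·m²/s²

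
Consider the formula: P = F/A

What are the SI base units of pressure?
Units of each symbol in P = F/A:
  F (force): kg·m/s²
  A (area): m²  → in the denominator, contributes 1/m²

Multiplying the contributions: [kg·m/s²] · [1/m²]
Adding exponents of each base unit: kg: 1, m: -1, s: -2
SI base units of pressure: kg/(m·s²)

Answer: kg/(m·s²)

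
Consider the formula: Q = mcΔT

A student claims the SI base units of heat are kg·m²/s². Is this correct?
Units of each symbol in Q = mcΔT:
  m (mass): kg
  c (specific heat capacity, in J/(kg·K)): m²/(s²·K)
  ΔT (temperature change): K

Multiplying the contributions: [kg] · [m²/(s²·K)] · [K]
Adding exponents of each base unit: kg: 1, m: 2, s: -2
SI base units of heat: kg·m²/s²

The claimed units kg·m²/s² match the derived units, so the claim is correct.

Answer: Yes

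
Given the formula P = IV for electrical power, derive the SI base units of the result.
Units of each symbol in P = IV:
  I (current): A
  V (voltage, in volts): kg·m²/(s³·A)

Multiplying the contributions: [A] · [kg·m²/(s³·A)]
Adding exponents of each base unit: kg: 1, m: 2, s: -3
SI base units of electrical power: kg·m²/s³

Answer: kg·m²/s³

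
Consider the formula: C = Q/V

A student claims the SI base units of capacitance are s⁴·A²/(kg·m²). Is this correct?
Units of each symbol in C = Q/V:
  Q (charge, in coulombs): s·A
  V (voltage, in volts): kg·m²/(s³·A)  → in the denominator, contributes s³·A/(kg·m²)

Multiplying the contributions: [s·A] · [s³·A/(kg·m²)]
Adding exponents of each base unit: kg: -1, m: -2, s: 4, A: 2
SI base units of capacitance: s⁴·A²/(kg·m²)

The claimed units s⁴·A²/(kg·m²) match the derived units, so the claim is correct.

Answer: Yes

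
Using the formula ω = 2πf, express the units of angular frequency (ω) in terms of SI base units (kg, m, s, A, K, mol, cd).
Units of each symbol in ω = 2πf:
  f (frequency): 1/s
  The factor 2π is dimensionless.

Multiplying the contributions: [1/s]
Adding exponents of each base unit: s: -1
SI base units of angular frequency: 1/s

Answer: 1/s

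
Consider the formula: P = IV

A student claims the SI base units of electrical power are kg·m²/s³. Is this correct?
Units of each symbol in P = IV:
  I (current): A
  V (voltage, in volts): kg·m²/(s³·A)

Multiplying the contributions: [A] · [kg·m²/(s³·A)]
Adding exponents of each base unit: kg: 1, m: 2, s: -3
SI base units of electrical power: kg·m²/s³

The claimed units kg·m²/s³ match the derived units, so the claim is correct.

Answer: Yes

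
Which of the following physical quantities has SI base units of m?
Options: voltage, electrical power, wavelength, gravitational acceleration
Checking the SI base units of each option:
  voltage (V = IR): kg·m²/(s³·A)  ✗
  electrical power (P = IV): kg·m²/s³  ✗
  wavelength (λ = v/f): m  ✓ matches
  gravitational acceleration (g = GM/r²): m/s²  ✗

Only wavelength has units m.

Answer: wavelength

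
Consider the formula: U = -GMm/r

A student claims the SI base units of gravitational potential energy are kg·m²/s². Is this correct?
Units of each symbol in U = -GMm/r:
  G (gravitational constant): m³/(kg·s²)
  M (mass): kg
  m (mass): kg
  r (distance): m  → in the denominator, contributes 1/m
  The minus sign does not affect the units.

Multiplying the contributions: [m³/(kg·s²)] · [kg] · [kg] · [1/m]
Adding exponents of each base unit: kg: 1, m: 2, s: -2
SI base units of gravitational potential energy: kg·m²/s²

The claimed units kg·m²/s² match the derived units, so the claim is correct.

Answer: Yes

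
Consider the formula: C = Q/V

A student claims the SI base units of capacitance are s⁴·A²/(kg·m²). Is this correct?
Units of each symbol in C = Q/V:
  Q (charge, in coulombs): s·A
  V (voltage, in volts): kg·m²/(s³·A)  → in the denominator, contributes s³·A/(kg·m²)

Multiplying the contributions: [s·A] · [s³·A/(kg·m²)]
Adding exponents of each base unit: kg: -1, m: -2, s: 4, A: 2
SI base units of capacitance: s⁴·A²/(kg·m²)

The claimed units s⁴·A²/(kg·m²) match the derived units, so the claim is correct.

Answer: Yes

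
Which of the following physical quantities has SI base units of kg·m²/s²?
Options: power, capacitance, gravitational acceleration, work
Checking the SI base units of each option:
  power (P = W/t): kg·m²/s³  ✗
  capacitance (C = Q/V): s⁴·A²/(kg·m²)  ✗
  gravitational acceleration (g = GM/r²): m/s²  ✗
  work (W = Fd): kg·m²/s²  ✓ matches

Only work has units kg·m²/s².

Answer: work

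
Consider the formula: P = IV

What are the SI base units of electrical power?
Units of each symbol in P = IV:
  I (current): A
  V (voltage, in volts): kg·m²/(s³·A)

Multiplying the contributions: [A] · [kg·m²/(s³·A)]
Adding exponents of each base unit: kg: 1, m: 2, s: -3
SI base units of electrical power: kg·m²/s³

Answer: kg·m²/s³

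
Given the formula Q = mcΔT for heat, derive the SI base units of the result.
Units of each symbol in Q = mcΔT:
  m (mass): kg
  c (specific heat capacity, in J/(kg·K)): m²/(s²·K)
  ΔT (temperature change): K

Multiplying the contributions: [kg] · [m²/(s²·K)] · [K]
Adding exponents of each base unit: kg: 1, m: 2, s: -2
SI base units of heat: kg·m²/s²

Answer: kg·m²/s²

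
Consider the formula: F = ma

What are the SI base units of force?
Units of each symbol in F = ma:
  m (mass): kg
  a (acceleration): m/s²

Multiplying the contributions: [kg] · [m/s²]
Adding exponents of each base unit: kg: 1, m: 1, s: -2
SI base units of force: kg·m/s²

Answer: kg·m/s²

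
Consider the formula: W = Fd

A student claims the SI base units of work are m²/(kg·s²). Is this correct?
Units of each symbol in W = Fd:
  F (force): kg·m/s²
  d (displacement): m

Multiplying the contributions: [kg·m/s²] · [m]
Adding exponents of each base unit: kg: 1, m: 2, s: -2
SI base units of work: kg·m²/s²

The claimed units m²/(kg·s²) (exponents kg: -1, m: 2, s: -2) do not match the derived units kg·m²/s² (exponents kg: 1, m: 2, s: -2), so the claim is incorrect.

Answer: No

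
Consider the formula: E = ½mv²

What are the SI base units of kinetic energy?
Units of each symbol in E = ½mv²:
  m (mass): kg
  v (speed): m/s  → to the power 2, contributes m²/s²
  The factor ½ is dimensionless.

Multiplying the contributions: [kg] · [m²/s²]
Adding exponents of each base unit: kg: 1, m: 2, s: -2
SI base units of kinetic energy: kg·m²/s²

Answer: kg·m²/s²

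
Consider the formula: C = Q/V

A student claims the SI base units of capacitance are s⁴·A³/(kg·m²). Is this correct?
Units of each symbol in C = Q/V:
  Q (charge, in coulombs): s·A
  V (voltage, in volts): kg·m²/(s³·A)  → in the denominator, contributes s³·A/(kg·m²)

Multiplying the contributions: [s·A] · [s³·A/(kg·m²)]
Adding exponents of each base unit: kg: -1, m: -2, s: 4, A: 2
SI base units of capacitance: s⁴·A²/(kg·m²)

The claimed units s⁴·A³/(kg·m²) (exponents kg: -1, m: -2, s: 4, A: 3) do not match the derived units s⁴·A²/(kg·m²) (exponents kg: -1, m: -2, s: 4, A: 2), so the claim is incorrect.

Answer: No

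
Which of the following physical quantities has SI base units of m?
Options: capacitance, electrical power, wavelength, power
Checking the SI base units of each option:
  capacitance (C = Q/V): s⁴·A²/(kg·m²)  ✗
  electrical power (P = IV): kg·m²/s³  ✗
  wavelength (λ = v/f): m  ✓ matches
  power (P = W/t): kg·m²/s³  ✗

Only wavelength has units m.

Answer: wavelength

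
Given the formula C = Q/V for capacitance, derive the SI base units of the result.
Units of each symbol in C = Q/V:
  Q (charge, in coulombs): s·A
  V (voltage, in volts): kg·m²/(s³·A)  → in the denominator, contributes s³·A/(kg·m²)

Multiplying the contributions: [s·A] · [s³·A/(kg·m²)]
Adding exponents of each base unit: kg: -1, m: -2, s: 4, A: 2
SI base units of capacitance: s⁴·A²/(kg·m²)

Answer: s⁴·A²/(kg·m²)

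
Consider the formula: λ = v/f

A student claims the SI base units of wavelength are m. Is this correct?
Units of each symbol in λ = v/f:
  v (wave speed): m/s
  f (frequency): 1/s  → in the denominator, contributes s

Multiplying the contributions: [m/s] · [s]
Adding exponents of each base unit: m: 1
SI base units of wavelength: m

The claimed units m match the derived units, so the claim is correct.

Answer: Yes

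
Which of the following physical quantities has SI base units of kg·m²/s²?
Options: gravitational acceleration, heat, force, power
Checking the SI base units of each option:
  gravitational acceleration (g = GM/r²): m/s²  ✗
  heat (Q = mcΔT): kg·m²/s²  ✓ matches
  force (F = ma): kg·m/s²  ✗
  power (P = W/t): kg·m²/s³  ✗

Only heat has units kg·m²/s².

Answer: heat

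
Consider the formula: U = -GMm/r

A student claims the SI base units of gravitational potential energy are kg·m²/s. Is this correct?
Units of each symbol in U = -GMm/r:
  G (gravitational constant): m³/(kg·s²)
  M (mass): kg
  m (mass): kg
  r (distance): m  → in the denominator, contributes 1/m
  The minus sign does not affect the units.

Multiplying the contributions: [m³/(kg·s²)] · [kg] · [kg] · [1/m]
Adding exponents of each base unit: kg: 1, m: 2, s: -2
SI base units of gravitational potential energy: kg·m²/s²

The claimed units kg·m²/s (exponents kg: 1, m: 2, s: -1) do not match the derived units kg·m²/s² (exponents kg: 1, m: 2, s: -2), so the claim is incorrect.

Answer: No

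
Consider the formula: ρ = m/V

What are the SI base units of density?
Units of each symbol in ρ = m/V:
  m (mass): kg
  V (volume): m³  → in the denominator, contributes 1/m³

Multiplying the contributions: [kg] · [1/m³]
Adding exponents of each base unit: kg: 1, m: -3
SI base units of density: kg/m³

Answer: kg/m³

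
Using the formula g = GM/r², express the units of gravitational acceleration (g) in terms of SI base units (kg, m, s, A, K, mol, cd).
Units of each symbol in g = GM/r²:
  G (gravitational constant): m³/(kg·s²)
  M (mass): kg
  r (distance): m  → to the power 2 in the denominator, contributes 1/m²

Multiplying the contributions: [m³/(kg·s²)] · [kg] · [1/m²]
Adding exponents of each base unit: m: 1, s: -2
SI base units of gravitational acceleration: m/s²

Answer: m/s²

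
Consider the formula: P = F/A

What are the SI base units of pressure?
Units of each symbol in P = F/A:
  F (force): kg·m/s²
  A (area): m²  → in the denominator, contributes 1/m²

Multiplying the contributions: [kg·m/s²] · [1/m²]
Adding exponents of each base unit: kg: 1, m: -1, s: -2
SI base units of pressure: kg/(m·s²)

Answer: kg/(m·s²)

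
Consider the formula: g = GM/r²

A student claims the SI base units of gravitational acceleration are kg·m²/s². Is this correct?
Units of each symbol in g = GM/r²:
  G (gravitational constant): m³/(kg·s²)
  M (mass): kg
  r (distance): m  → to the power 2 in the denominator, contributes 1/m²

Multiplying the contributions: [m³/(kg·s²)] · [kg] · [1/m²]
Adding exponents of each base unit: m: 1, s: -2
SI base units of gravitational acceleration: m/s²

The claimed units kg·m²/s² (exponents kg: 1, m: 2, s: -2) do not match the derived units m/s² (exponents m: 1, s: -2), so the claim is incorrect.

Answer: No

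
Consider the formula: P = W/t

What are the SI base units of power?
Units of each symbol in P = W/t:
  W (work): kg·m²/s²
  t (time): s  → in the denominator, contributes 1/s

Multiplying the contributions: [kg·m²/s²] · [1/s]
Adding exponents of each base unit: kg: 1, m: 2, s: -3
SI base units of power: kg·m²/s³

Answer: kg·m²/s³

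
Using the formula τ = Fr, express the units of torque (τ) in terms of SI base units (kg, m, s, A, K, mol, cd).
Units of each symbol in τ = Fr:
  F (force): kg·m/s²
  r (lever arm): m

Multiplying the contributions: [kg·m/s²] · [m]
Adding exponents of each base unit: kg: 1, m: 2, s: -2
SI base units of torque: kg·m²/s²

Answer: kg·m²/s²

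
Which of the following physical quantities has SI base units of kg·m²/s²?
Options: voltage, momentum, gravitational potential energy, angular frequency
Checking the SI base units of each option:
  voltage (V = IR): kg·m²/(s³·A)  ✗
  momentum (p = mv): kg·m/s  ✗
  gravitational potential energy (U = -GMm/r): kg·m²/s²  ✓ matches
  angular frequency (ω = 2πf): 1/s  ✗

Only gravitational potential energy has units kg·m²/s².

Answer: gravitational potential energy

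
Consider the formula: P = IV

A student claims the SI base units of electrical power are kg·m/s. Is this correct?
Units of each symbol in P = IV:
  I (current): A
  V (voltage, in volts): kg·m²/(s³·A)

Multiplying the contributions: [A] · [kg·m²/(s³·A)]
Adding exponents of each base unit: kg: 1, m: 2, s: -3
SI base units of electrical power: kg·m²/s³

The claimed units kg·m/s (exponents kg: 1, m: 1, s: -1) do not match the derived units kg·m²/s³ (exponents kg: 1, m: 2, s: -3), so the claim is incorrect.

Answer: No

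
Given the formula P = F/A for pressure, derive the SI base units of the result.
Units of each symbol in P = F/A:
  F (force): kg·m/s²
  A (area): m²  → in the denominator, contributes 1/m²

Multiplying the contributions: [kg·m/s²] · [1/m²]
Adding exponents of each base unit: kg: 1, m: -1, s: -2
SI base units of pressure: kg/(m·s²)

Answer: kg/(m·s²)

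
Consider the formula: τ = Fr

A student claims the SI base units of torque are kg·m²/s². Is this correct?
Units of each symbol in τ = Fr:
  F (force): kg·m/s²
  r (lever arm): m

Multiplying the contributions: [kg·m/s²] · [m]
Adding exponents of each base unit: kg: 1, m: 2, s: -2
SI base units of torque: kg·m²/s²

The claimed units kg·m²/s² match the derived units, so the claim is correct.

Answer: Yes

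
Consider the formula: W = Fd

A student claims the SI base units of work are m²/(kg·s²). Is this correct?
Units of each symbol in W = Fd:
  F (force): kg·m/s²
  d (displacement): m

Multiplying the contributions: [kg·m/s²] · [m]
Adding exponents of each base unit: kg: 1, m: 2, s: -2
SI base units of work: kg·m²/s²

The claimed units m²/(kg·s²) (exponents kg: -1, m: 2, s: -2) do not match the derived units kg·m²/s² (exponents kg: 1, m: 2, s: -2), so the claim is incorrect.

Answer: No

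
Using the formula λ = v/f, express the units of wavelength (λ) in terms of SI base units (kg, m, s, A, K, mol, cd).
Units of each symbol in λ = v/f:
  v (wave speed): m/s
  f (frequency): 1/s  → in the denominator, contributes s

Multiplying the contributions: [m/s] · [s]
Adding exponents of each base unit: m: 1
SI base units of wavelength: m

Answer: m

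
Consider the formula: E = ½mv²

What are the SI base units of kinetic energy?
Units of each symbol in E = ½mv²:
  m (mass): kg
  v (speed): m/s  → to the power 2, contributes m²/s²
  The factor ½ is dimensionless.

Multiplying the contributions: [kg] · [m²/s²]
Adding exponents of each base unit: kg: 1, m: 2, s: -2
SI base units of kinetic energy: kg·m²/s²

Answer: kg·m²/s²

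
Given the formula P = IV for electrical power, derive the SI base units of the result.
Units of each symbol in P = IV:
  I (current): A
  V (voltage, in volts): kg·m²/(s³·A)

Multiplying the contributions: [A] · [kg·m²/(s³·A)]
Adding exponents of each base unit: kg: 1, m: 2, s: -3
SI base units of electrical power: kg·m²/s³

Answer: kg·m²/s³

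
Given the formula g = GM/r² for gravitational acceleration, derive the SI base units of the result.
Units of each symbol in g = GM/r²:
  G (gravitational constant): m³/(kg·s²)
  M (mass): kg
  r (distance): m  → to the power 2 in the denominator, contributes 1/m²

Multiplying the contributions: [m³/(kg·s²)] · [kg] · [1/m²]
Adding exponents of each base unit: m: 1, s: -2
SI base units of gravitational acceleration: m/s²

Answer: m/s²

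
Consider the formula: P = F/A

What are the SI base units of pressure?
Units of each symbol in P = F/A:
  F (force): kg·m/s²
  A (area): m²  → in the denominator, contributes 1/m²

Multiplying the contributions: [kg·m/s²] · [1/m²]
Adding exponents of each base unit: kg: 1, m: -1, s: -2
SI base units of pressure: kg/(m·s²)

Answer: kg/(m·s²)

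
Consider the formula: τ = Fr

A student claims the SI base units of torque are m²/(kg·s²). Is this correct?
Units of each symbol in τ = Fr:
  F (force): kg·m/s²
  r (lever arm): m

Multiplying the contributions: [kg·m/s²] · [m]
Adding exponents of each base unit: kg: 1, m: 2, s: -2
SI base units of torque: kg·m²/s²

The claimed units m²/(kg·s²) (exponents kg: -1, m: 2, s: -2) do not match the derived units kg·m²/s² (exponents kg: 1, m: 2, s: -2), so the claim is incorrect.

Answer: No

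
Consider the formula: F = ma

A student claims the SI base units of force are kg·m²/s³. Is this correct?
Units of each symbol in F = ma:
  m (mass): kg
  a (acceleration): m/s²

Multiplying the contributions: [kg] · [m/s²]
Adding exponents of each base unit: kg: 1, m: 1, s: -2
SI base units of force: kg·m/s²

The claimed units kg·m²/s³ (exponents kg: 1, m: 2, s: -3) do not match the derived units kg·m/s² (exponents kg: 1, m: 1, s: -2), so the claim is incorrect.

Answer: No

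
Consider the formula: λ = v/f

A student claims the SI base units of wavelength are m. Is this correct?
Units of each symbol in λ = v/f:
  v (wave speed): m/s
  f (frequency): 1/s  → in the denominator, contributes s

Multiplying the contributions: [m/s] · [s]
Adding exponents of each base unit: m: 1
SI base units of wavelength: m

The claimed units m match the derived units, so the claim is correct.

Answer: Yes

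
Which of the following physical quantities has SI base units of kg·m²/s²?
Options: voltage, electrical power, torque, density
Checking the SI base units of each option:
  voltage (V = IR): kg·m²/(s³·A)  ✗
  electrical power (P = IV): kg·m²/s³  ✗
  torque (τ = Fr): kg·m²/s²  ✓ matches
  density (ρ = m/V): kg/m³  ✗

Only torque has units kg·m²/s².

Answer: torque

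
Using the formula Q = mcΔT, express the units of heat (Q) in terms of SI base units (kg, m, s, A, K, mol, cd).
Units of each symbol in Q = mcΔT:
  m (mass): kg
  c (specific heat capacity, in J/(kg·K)): m²/(s²·K)
  ΔT (temperature change): K

Multiplying the contributions: [kg] · [m²/(s²·K)] · [K]
Adding exponents of each base unit: kg: 1, m: 2, s: -2
SI base units of heat: kg·m²/s²

Answer: kg·m²/s²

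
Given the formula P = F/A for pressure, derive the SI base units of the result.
Units of each symbol in P = F/A:
  F (force): kg·m/s²
  A (area): m²  → in the denominator, contributes 1/m²

Multiplying the contributions: [kg·m/s²] · [1/m²]
Adding exponents of each base unit: kg: 1, m: -1, s: -2
SI base units of pressure: kg/(m·s²)

Answer: kg/(m·s²)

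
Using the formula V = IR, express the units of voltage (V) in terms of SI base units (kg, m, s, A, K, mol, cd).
Units of each symbol in V = IR:
  I (current): A
  R (resistance, in ohms): kg·m²/(s³·A²)

Multiplying the contributions: [A] · [kg·m²/(s³·A²)]
Adding exponents of each base unit: kg: 1, m: 2, s: -3, A: -1
SI base units of voltage: kg·m²/(s³·A)

Answer: kg·m²/(s³·A)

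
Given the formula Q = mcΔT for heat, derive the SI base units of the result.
Units of each symbol in Q = mcΔT:
  m (mass): kg
  c (specific heat capacity, in J/(kg·K)): m²/(s²·K)
  ΔT (temperature change): K

Multiplying the contributions: [kg] · [m²/(s²·K)] · [K]
Adding exponents of each base unit: kg: 1, m: 2, s: -2
SI base units of heat: kg·m²/s²

Answer: kg·m²/s²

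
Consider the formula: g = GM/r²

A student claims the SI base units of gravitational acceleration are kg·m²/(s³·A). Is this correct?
Units of each symbol in g = GM/r²:
  G (gravitational constant): m³/(kg·s²)
  M (mass): kg
  r (distance): m  → to the power 2 in the denominator, contributes 1/m²

Multiplying the contributions: [m³/(kg·s²)] · [kg] · [1/m²]
Adding exponents of each base unit: m: 1, s: -2
SI base units of gravitational acceleration: m/s²

The claimed units kg·m²/(s³·A) (exponents kg: 1, m: 2, s: -3, A: -1) do not match the derived units m/s² (exponents m: 1, s: -2), so the claim is incorrect.

Answer: No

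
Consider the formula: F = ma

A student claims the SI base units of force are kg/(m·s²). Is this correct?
Units of each symbol in F = ma:
  m (mass): kg
  a (acceleration): m/s²

Multiplying the contributions: [kg] · [m/s²]
Adding exponents of each base unit: kg: 1, m: 1, s: -2
SI base units of force: kg·m/s²

The claimed units kg/(m·s²) (exponents kg: 1, m: -1, s: -2) do not match the derived units kg·m/s² (exponents kg: 1, m: 1, s: -2), so the claim is incorrect.

Answer: No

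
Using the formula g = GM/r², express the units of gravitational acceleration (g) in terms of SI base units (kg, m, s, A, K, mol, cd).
Units of each symbol in g = GM/r²:
  G (gravitational constant): m³/(kg·s²)
  M (mass): kg
  r (distance): m  → to the power 2 in the denominator, contributes 1/m²

Multiplying the contributions: [m³/(kg·s²)] · [kg] · [1/m²]
Adding exponents of each base unit: m: 1, s: -2
SI base units of gravitational acceleration: m/s²

Answer: m/s²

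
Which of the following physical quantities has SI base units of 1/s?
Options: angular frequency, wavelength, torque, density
Checking the SI base units of each option:
  angular frequency (ω = 2πf): 1/s  ✓ matches
  wavelength (λ = v/f): m  ✗
  torque (τ = Fr): kg·m²/s²  ✗
  density (ρ = m/V): kg/m³  ✗

Only angular frequency has units 1/s.

Answer: angular frequency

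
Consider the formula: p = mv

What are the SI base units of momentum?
Units of each symbol in p = mv:
  m (mass): kg
  v (velocity): m/s

Multiplying the contributions: [kg] · [m/s]
Adding exponents of each base unit: kg: 1, m: 1, s: -1
SI base units of momentum: kg·m/s

Answer: kg·m/s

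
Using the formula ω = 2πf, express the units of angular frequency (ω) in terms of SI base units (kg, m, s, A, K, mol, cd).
Units of each symbol in ω = 2πf:
  f (frequency): 1/s
  The factor 2π is dimensionless.

Multiplying the contributions: [1/s]
Adding exponents of each base unit: s: -1
SI base units of angular frequency: 1/s

Answer: 1/s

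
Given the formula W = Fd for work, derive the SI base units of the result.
Units of each symbol in W = Fd:
  F (force): kg·m/s²
  d (displacement): m

Multiplying the contributions: [kg·m/s²] · [m]
Adding exponents of each base unit: kg: 1, m: 2, s: -2
SI base units of work: kg·m²/s²

Answer: kg·m²/s²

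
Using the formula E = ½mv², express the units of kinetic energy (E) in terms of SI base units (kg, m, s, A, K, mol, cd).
Units of each symbol in E = ½mv²:
  m (mass): kg
  v (speed): m/s  → to the power 2, contributes m²/s²
  The factor ½ is dimensionless.

Multiplying the contributions: [kg] · [m²/s²]
Adding exponents of each base unit: kg: 1, m: 2, s: -2
SI base units of kinetic energy: kg·m²/s²

Answer: kg·m²/s²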